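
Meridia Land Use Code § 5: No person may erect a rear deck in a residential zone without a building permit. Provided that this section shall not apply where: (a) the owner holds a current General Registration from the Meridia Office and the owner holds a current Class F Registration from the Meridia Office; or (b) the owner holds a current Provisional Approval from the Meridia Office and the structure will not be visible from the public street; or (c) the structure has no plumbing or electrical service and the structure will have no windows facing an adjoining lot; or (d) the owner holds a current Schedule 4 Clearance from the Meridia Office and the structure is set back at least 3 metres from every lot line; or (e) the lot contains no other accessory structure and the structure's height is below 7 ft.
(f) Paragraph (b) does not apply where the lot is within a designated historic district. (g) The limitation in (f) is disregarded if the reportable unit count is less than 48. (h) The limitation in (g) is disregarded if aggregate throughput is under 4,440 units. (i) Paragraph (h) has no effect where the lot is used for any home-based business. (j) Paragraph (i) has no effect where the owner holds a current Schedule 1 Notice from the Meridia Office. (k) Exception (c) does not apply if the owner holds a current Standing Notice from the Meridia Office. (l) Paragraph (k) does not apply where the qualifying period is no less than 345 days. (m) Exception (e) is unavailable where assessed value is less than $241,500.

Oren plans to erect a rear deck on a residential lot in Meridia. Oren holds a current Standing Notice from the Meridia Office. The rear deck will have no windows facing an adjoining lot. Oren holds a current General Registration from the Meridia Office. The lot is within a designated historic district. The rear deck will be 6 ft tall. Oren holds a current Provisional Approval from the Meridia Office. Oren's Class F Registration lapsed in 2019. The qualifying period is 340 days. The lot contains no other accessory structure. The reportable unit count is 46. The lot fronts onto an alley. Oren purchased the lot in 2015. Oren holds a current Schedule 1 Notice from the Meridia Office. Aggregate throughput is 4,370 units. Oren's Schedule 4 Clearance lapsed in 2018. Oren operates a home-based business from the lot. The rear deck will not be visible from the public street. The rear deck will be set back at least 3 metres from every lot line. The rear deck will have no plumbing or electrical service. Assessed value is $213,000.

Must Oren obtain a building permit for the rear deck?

Yes — Oren must obtain a building permit.

Exception (a) does not apply: there is no Class F Registration in force.
Exception (b): a current Provisional Approval is held; the structure will not be visible from the street — every condition holds. Turning to paragraphs (f)–(j): (f) operates against (b): the lot is in a historic district. (g) would limit (f) — the reportable unit count is 46, less than the 48 limit — but (h) sets (g) aside: (h) operates — aggregate throughput is 4,370 units, under the 4,440 units limit. (i) applies (a home-based business operates on the lot), but is displaced by (j): (j) operates against (i): a current Schedule 1 Notice is held. (b) is therefore removed.
All of (c)'s requirements are met (there is no plumbing or electrical service; no windows face an adjoining lot). But applying paragraphs (k)–(l): (k) operates against (c): a current Standing Notice is held. (l) is not triggered (the qualifying period is 340 days, short of 345 days), so (k) stands. (c) is therefore removed.
Exception (d) requires that the owner holds a current Schedule 4 Clearance from the Meridia Office; but there is no Schedule 4 Clearance in force, so (d) is unavailable.
Exception (e)'s conditions are all satisfied: the lot has no other accessory structure; the structure's height is 6 ft, below the 7 ft limit. Turning to paragraph (m): (m) applies — assessed value is $213,000, less than the $241,500 limit. So (e) is unavailable.
No exception displaces § 5.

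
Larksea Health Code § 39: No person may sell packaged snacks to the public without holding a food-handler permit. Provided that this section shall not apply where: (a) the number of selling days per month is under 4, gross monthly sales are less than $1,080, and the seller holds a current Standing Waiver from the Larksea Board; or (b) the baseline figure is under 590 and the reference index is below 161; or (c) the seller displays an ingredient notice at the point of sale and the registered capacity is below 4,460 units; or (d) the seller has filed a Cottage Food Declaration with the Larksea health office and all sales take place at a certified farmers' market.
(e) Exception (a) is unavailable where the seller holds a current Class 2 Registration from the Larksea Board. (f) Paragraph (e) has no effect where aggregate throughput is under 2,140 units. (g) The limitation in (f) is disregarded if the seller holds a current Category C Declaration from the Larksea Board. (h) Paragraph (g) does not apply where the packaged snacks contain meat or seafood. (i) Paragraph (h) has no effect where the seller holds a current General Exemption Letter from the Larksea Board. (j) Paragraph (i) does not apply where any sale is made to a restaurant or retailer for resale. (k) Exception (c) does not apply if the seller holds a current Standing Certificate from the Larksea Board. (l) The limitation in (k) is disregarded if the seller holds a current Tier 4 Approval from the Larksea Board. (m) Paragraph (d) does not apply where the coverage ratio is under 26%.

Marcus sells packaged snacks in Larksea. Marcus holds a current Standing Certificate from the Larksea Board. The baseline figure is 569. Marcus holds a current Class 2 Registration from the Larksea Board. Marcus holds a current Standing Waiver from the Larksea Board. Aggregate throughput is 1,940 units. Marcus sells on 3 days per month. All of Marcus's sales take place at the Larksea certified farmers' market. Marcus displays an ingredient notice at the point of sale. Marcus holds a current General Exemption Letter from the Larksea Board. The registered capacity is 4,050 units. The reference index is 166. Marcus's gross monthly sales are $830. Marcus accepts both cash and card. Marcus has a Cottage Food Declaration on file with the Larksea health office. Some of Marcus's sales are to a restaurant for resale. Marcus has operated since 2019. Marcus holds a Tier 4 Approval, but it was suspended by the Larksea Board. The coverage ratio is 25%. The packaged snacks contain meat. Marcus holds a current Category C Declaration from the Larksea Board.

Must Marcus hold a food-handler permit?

No — exception (a) applies; Marcus is not required to hold a food-handler permit.

All of (a)'s requirements are met (the number of selling days per month is 3, under the 4 limit; gross monthly sales are $830, less than the $1,080 limit; a current Standing Waiver is held). Under paragraphs (e)–(j): (e) is engaged (a current Class 2 Registration is held), but yields to (f): (f) applies — aggregate throughput is 1,940 units, under the 2,140 units limit. (g) would limit (f) — a current Category C Declaration is held — but (h) sets (g) aside: (h) operates against (g): the packaged snacks contain meat. (i) is engaged (a current General Exemption Letter is held), but yields to (j): (j) operates against (i): some sales are to a restaurant for resale. Exception (a) stands.
Exception (b) requires that the reference index is below 161; but the reference index is 166, not below 161, so (b) is unavailable.
Exception (c) is satisfied on its face — an ingredient notice is displayed; the registered capacity is 4,050 units, below the 4,460 units limit. Turning to paragraphs (k)–(l): (k) operates against (c): a current Standing Certificate is held. (l), which would lift (k), is inapplicable — no current Tier 4 Approval is held. (c) is therefore removed.
Exception (d) is satisfied on its face — a Cottage Food Declaration is on file; all sales are at a certified farmers' market. But: (m) operates against (d): the coverage ratio is 25%, under the 26% limit. (d) is therefore removed.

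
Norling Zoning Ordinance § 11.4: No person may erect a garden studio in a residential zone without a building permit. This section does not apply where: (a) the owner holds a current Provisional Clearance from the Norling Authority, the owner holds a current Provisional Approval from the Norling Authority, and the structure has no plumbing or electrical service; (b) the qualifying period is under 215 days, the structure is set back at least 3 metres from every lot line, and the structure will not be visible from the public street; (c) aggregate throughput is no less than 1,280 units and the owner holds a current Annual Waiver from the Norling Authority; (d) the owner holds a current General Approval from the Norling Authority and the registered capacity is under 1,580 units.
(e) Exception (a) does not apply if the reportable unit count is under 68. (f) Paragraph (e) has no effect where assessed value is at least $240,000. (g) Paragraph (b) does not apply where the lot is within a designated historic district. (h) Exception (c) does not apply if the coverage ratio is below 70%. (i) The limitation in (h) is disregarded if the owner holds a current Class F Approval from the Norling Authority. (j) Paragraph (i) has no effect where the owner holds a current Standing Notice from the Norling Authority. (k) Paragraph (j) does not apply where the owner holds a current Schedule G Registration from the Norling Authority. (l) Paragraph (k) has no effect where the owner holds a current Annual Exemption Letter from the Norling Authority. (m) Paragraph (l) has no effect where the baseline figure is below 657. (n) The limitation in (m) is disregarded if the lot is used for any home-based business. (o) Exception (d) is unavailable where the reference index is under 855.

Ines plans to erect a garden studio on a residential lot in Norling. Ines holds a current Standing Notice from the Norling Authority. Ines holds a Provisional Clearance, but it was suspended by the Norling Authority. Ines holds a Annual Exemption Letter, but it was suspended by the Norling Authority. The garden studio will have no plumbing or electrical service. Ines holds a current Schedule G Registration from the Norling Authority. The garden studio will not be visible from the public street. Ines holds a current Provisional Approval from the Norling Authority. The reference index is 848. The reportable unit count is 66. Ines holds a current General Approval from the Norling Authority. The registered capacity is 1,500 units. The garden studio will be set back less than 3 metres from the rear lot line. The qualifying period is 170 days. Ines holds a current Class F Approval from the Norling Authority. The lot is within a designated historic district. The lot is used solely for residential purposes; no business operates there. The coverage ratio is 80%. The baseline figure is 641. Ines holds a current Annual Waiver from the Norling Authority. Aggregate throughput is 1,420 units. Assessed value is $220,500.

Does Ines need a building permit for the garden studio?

Exception (a) does not apply: there is no Provisional Clearance in force.
Exception (b) does not apply: the rear setback is under 3 m.
Exception (c)'s conditions are all satisfied: aggregate throughput is 1,420 units, meeting the 1,280 units threshold; a current Annual Waiver is held. Applying paragraphs (h)–(n): (h), which would limit (c), is inapplicable: the coverage ratio is 80%, not below 70%. So (c) applies.
All of (d)'s requirements are met (a current General Approval is held; the registered capacity is 1,500 units, under the 1,580 units limit). However, paragraph (o) must be considered: (o) is engaged — the reference index is 848, under the 855 limit. (d) is therefore removed.

No — exception (c) applies; Ines does not need a building permit.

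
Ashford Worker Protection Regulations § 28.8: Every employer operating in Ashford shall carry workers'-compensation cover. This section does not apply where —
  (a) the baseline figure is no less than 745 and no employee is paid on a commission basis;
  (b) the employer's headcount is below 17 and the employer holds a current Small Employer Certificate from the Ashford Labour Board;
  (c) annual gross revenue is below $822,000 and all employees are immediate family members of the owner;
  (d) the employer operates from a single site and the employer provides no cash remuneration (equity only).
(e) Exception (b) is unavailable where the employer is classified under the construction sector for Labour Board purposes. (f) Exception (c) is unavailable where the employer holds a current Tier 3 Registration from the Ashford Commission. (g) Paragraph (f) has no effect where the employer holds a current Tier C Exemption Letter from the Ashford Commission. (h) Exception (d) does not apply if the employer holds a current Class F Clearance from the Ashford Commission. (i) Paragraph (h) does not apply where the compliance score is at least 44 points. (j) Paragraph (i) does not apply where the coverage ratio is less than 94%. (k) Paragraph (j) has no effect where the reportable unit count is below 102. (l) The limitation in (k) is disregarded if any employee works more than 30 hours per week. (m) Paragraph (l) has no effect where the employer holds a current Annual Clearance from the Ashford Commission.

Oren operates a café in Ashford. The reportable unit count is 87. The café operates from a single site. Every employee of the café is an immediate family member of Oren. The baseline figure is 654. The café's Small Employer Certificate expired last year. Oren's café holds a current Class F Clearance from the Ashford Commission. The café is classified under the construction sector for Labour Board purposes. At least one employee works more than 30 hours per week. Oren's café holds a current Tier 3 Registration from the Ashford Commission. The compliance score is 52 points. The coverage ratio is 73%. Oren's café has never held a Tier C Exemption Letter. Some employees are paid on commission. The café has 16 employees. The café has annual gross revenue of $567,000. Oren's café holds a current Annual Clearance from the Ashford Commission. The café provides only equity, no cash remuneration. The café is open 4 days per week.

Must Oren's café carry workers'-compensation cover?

Exception (a) does not apply: the baseline figure is 654, short of 745.
Exception (b) does not apply: the Small Employer Certificate has expired.
Exception (c): annual gross revenue is $567,000, below the $822,000 limit; every employee is an immediate family member — every condition holds. However, paragraphs (f)–(g) must be considered: (f) operates against (c): a current Tier 3 Registration is held. (g) does not operate here (there is no Tier C Exemption Letter in force), so (f) stands. So (c) is unavailable.
All of (d)'s requirements are met (the employer operates from a single site; remuneration is equity-only). Considering the limiting provisions: (h) would limit (d) — a current Class F Clearance is held — but (i) sets (h) aside: (i) operates against (h): the compliance score is 52 points, meeting the 44 points threshold. (j) would limit (i) — the coverage ratio is 73%, less than the 94% limit — but (k) sets (j) aside: (k) operates against (j): the reportable unit count is 87, below the 102 limit. (l) would limit (k) — at least one employee exceeds 30 hours/week — but (m) sets (l) aside: (m) operates against (l): a current Annual Clearance is held. Exception (d) stands.

No — exception (d) applies; Oren's café is not required to carry workers'-compensation cover.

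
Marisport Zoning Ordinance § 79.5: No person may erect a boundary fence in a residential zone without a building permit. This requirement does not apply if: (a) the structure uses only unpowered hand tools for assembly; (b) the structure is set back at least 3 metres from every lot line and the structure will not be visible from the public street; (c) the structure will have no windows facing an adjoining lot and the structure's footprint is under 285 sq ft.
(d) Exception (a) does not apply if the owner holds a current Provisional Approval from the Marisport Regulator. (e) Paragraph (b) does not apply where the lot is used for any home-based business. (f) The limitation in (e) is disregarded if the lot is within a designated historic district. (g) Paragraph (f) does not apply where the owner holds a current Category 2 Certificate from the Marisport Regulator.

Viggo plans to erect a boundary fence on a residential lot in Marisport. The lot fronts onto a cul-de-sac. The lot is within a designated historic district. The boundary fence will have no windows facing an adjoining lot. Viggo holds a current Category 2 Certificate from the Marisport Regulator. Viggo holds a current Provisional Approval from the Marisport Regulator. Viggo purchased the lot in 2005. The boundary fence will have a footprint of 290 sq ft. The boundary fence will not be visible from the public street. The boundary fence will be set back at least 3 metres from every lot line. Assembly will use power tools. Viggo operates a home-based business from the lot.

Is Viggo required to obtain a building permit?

Exception (a) requires that the structure uses only unpowered hand tools for assembly; but assembly uses power tools, so (a) is unavailable.
All of (b)'s requirements are met (the setback is at least 3 m on every side; the structure will not be visible from the street). But applying paragraphs (e)–(g): (e) operates against (b): a home-based business operates on the lot. (f) operates (the lot is in a historic district), but yields to (g): (g) is engaged — a current Category 2 Certificate is held. (b) is therefore removed.
Exception (c) fails — the structure's footprint is 290 sq ft, not under 285 sq ft.
No exception displaces § 79.5.

Yes — Viggo must obtain a building permit.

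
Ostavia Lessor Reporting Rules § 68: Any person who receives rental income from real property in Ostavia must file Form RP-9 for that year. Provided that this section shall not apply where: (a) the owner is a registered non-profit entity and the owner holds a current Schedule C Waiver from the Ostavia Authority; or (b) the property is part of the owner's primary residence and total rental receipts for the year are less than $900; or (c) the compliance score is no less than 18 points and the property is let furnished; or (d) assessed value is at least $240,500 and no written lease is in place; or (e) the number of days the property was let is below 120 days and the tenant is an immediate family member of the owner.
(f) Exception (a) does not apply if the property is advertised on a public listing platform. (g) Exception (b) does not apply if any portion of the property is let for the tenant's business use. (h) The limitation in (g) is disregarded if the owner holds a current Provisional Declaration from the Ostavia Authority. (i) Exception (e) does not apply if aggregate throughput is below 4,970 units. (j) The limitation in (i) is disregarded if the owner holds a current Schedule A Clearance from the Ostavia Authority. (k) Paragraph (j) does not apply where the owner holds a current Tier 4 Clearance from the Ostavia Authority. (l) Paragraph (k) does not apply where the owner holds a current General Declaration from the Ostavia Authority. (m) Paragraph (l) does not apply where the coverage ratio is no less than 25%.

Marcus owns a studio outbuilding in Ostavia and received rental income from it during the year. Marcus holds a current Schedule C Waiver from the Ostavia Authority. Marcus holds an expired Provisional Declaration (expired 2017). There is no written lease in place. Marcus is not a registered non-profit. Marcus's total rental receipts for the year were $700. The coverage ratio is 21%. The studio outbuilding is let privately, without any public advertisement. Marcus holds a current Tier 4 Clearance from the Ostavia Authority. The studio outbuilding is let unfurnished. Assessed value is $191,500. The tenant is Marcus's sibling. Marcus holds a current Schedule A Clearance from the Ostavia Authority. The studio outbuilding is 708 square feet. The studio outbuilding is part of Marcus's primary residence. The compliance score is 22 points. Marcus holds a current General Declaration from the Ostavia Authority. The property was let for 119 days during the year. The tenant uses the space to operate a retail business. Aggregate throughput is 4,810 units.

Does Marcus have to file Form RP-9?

Exception (a) fails — Marcus is not a registered non-profit.
Exception (b)'s conditions are all satisfied: the studio outbuilding is part of the primary residence; total rental receipts for the year are $700, less than the $900 limit. Turning to paragraphs (g)–(h): (g) operates — the space is let for business use. (h) does not operate here (the Provisional Declaration is not current), so (g) stands. Exception (b) does not apply.
Exception (c) does not apply: the property is let unfurnished.
Exception (d) requires that assessed value is at least $240,500; but assessed value is $191,500, short of $240,500, so (d) is unavailable.
All of (e)'s requirements are met (the number of days the property was let is 119 days, below the 120 days limit; the tenant is an immediate family member). Under paragraphs (i)–(m): (i) would limit (e) — aggregate throughput is 4,810 units, below the 4,970 units limit — but (j) sets (i) aside: (j) is triggered — a current Schedule A Clearance is held. (k) would limit (j) — a current Tier 4 Clearance is held — but (l) sets (k) aside: (l) operates — a current General Declaration is held. (m) is inapplicable (the coverage ratio is 21%, short of 25%), so (l) stands. So (e) applies.

No — exception (e) applies; Marcus is not required to file Form RP-9.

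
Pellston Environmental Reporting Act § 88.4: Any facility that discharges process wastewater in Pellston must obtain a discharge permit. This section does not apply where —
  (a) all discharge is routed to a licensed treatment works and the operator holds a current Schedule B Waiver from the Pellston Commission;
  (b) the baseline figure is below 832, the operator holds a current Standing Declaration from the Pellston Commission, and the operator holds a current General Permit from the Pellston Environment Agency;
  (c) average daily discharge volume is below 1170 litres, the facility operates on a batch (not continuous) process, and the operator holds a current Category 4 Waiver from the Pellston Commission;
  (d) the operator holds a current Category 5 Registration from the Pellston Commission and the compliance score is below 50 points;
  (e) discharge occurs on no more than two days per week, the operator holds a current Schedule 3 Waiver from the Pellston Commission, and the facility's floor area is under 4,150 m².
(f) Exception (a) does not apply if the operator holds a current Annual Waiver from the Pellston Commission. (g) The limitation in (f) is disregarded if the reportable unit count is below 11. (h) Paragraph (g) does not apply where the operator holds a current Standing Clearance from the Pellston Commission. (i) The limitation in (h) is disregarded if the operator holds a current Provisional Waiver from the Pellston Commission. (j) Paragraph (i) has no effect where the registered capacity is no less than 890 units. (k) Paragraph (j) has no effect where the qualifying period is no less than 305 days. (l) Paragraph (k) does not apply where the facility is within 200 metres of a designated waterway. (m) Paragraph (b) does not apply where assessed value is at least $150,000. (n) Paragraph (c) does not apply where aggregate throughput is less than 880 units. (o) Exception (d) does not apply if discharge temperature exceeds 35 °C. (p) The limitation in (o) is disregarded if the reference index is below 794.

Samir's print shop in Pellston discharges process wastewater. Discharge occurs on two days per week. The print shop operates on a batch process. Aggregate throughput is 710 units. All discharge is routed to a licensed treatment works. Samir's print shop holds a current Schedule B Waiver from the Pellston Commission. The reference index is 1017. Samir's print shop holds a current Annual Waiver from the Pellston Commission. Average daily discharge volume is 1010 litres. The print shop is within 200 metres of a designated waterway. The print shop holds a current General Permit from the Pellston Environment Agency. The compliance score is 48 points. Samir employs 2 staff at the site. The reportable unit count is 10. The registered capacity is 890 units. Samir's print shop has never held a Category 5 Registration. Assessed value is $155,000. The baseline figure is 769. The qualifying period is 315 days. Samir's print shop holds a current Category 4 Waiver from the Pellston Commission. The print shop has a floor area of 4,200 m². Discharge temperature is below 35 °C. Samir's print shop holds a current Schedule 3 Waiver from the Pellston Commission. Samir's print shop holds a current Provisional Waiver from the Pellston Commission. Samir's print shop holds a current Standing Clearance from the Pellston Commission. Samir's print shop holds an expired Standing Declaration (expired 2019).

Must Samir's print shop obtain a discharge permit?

Exception (a): discharge is routed to a licensed treatment works; a current Schedule B Waiver is held — every condition holds. But: (f) operates against (a): a current Annual Waiver is held. (g) operates (the reportable unit count is 10, below the 11 limit), but is itself disapplied by (h): (h) applies — a current Standing Clearance is held. (i) is triggered (a current Provisional Waiver is held), but yields to (j): (j) operates against (i): the registered capacity is 890 units, meeting the 890 units threshold. (k) is engaged (the qualifying period is 315 days, meeting the 305 days threshold), but is overridden by (l): (l) operates against (k): the print shop is within 200 m of a designated waterway. (a) is therefore removed.
Exception (b) does not apply: no current Standing Declaration is held.
Exception (c)'s conditions are all satisfied: average daily discharge volume is 1010 litres, below the 1170 litres limit; the facility operates on a batch process; a current Category 4 Waiver is held. But applying paragraph (n): (n) applies — aggregate throughput is 710 units, less than the 880 units limit. So (c) is unavailable.
Exception (d) does not apply: no current Category 5 Registration is held.
Exception (e) requires that the facility's floor area is under 4,150 m²; but the facility's floor area is 4,200 m², not under 4,150 m², so (e) is unavailable.
No exception is made out. Samir's print shop falls within the general rule.

Yes — Samir's print shop must obtain a discharge permit.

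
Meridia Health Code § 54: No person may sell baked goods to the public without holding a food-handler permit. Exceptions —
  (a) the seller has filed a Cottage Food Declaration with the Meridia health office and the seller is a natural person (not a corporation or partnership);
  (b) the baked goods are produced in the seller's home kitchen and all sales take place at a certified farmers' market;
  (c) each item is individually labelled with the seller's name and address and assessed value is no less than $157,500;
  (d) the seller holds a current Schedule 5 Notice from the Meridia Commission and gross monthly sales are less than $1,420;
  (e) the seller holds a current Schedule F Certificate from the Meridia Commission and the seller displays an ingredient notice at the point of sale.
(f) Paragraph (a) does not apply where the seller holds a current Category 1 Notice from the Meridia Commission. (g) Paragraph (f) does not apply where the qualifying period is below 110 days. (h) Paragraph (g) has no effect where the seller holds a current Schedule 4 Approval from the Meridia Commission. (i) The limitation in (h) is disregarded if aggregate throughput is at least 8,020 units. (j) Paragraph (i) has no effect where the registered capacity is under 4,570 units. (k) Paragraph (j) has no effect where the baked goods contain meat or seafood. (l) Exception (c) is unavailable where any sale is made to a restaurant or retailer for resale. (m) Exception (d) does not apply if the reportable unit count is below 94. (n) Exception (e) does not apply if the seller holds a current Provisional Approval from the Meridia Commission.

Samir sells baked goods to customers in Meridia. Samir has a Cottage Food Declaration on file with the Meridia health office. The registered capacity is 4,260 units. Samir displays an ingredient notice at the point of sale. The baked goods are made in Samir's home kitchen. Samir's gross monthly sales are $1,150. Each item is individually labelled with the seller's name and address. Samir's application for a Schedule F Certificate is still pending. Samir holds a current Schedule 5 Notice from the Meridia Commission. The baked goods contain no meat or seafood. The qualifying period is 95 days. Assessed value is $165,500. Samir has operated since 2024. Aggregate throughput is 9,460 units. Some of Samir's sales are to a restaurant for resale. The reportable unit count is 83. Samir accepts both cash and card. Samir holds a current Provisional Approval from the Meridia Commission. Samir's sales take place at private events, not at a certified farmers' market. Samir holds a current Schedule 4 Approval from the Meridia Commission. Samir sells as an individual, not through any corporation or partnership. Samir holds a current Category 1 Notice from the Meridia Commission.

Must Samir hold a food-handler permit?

Yes — Samir must hold a food-handler permit.

Exception (a): a Cottage Food Declaration is on file; the seller is a natural person — every condition holds. But: (f) operates against (a): a current Category 1 Notice is held. (g) is engaged (the qualifying period is 95 days, below the 110 days limit), but is overridden by (h): (h) operates against (g): a current Schedule 4 Approval is held. (i) would limit (h) — aggregate throughput is 9,460 units, meeting the 8,020 units threshold — but (j) sets (i) aside: (j) operates against (i): the registered capacity is 4,260 units, under the 4,570 units limit. (k), which would lift (j), is inapplicable — the baked goods contain no meat or seafood. So (a) is unavailable.
Exception (b) fails — sales are at private events, not a certified farmers' market.
All of (c)'s requirements are met (items are individually labelled; assessed value is $165,500, meeting the $157,500 threshold). However, paragraph (l) must be considered: (l) applies — some sales are to a restaurant for resale. So (c) is unavailable.
Exception (d): a current Schedule 5 Notice is held; gross monthly sales are $1,150, less than the $1,420 limit — every condition holds. But: (m) operates against (d): the reportable unit count is 83, below the 94 limit. (d) is therefore removed.
Exception (e) requires that the seller holds a current Schedule F Certificate from the Meridia Commission; but the Schedule F Certificate is not current, so (e) is unavailable.
No exception is made out. Samir falls within the general rule.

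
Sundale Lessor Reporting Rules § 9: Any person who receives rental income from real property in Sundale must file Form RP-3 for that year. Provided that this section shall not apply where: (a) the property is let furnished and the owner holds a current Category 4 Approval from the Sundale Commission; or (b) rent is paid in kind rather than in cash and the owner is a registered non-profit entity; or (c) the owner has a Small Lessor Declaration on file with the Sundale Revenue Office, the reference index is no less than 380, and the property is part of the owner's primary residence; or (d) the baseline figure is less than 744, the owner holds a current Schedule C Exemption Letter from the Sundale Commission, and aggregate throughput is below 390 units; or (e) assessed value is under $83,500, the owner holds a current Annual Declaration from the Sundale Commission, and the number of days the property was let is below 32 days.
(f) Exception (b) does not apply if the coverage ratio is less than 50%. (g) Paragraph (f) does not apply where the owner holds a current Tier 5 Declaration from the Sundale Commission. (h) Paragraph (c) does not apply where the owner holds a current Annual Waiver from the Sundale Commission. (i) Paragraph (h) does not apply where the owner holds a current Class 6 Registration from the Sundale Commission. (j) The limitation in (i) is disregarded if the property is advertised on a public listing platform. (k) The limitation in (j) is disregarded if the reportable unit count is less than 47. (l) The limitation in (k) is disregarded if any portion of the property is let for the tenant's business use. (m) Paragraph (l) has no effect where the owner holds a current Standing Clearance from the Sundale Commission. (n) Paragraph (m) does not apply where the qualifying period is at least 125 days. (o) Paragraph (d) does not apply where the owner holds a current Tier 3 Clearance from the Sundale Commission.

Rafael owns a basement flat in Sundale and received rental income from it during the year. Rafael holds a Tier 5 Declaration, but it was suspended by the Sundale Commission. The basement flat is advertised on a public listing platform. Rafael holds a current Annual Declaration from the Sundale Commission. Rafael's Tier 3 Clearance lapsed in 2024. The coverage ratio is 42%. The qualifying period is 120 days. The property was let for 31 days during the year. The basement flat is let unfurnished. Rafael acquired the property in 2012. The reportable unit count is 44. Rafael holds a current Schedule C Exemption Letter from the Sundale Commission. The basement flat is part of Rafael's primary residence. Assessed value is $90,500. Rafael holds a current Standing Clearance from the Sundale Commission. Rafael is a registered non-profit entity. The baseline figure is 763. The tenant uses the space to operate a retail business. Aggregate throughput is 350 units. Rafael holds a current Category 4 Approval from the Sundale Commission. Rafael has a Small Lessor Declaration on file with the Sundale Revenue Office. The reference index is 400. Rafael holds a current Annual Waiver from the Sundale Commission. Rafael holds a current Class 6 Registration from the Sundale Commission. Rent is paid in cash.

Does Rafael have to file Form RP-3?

Exception (a) does not apply: the property is let unfurnished.
Exception (b) fails — rent is paid in cash.
All of (c)'s requirements are met (a Small Lessor Declaration is on file; the reference index is 400, meeting the 380 threshold; the basement flat is part of the primary residence). Under paragraphs (h)–(n): (h) operates (a current Annual Waiver is held), but is set aside by (i): (i) operates against (h): a current Class 6 Registration is held. (j) would limit (i) — the property is publicly advertised — but (k) sets (j) aside: (k) operates against (j): the reportable unit count is 44, less than the 47 limit. (l) is engaged (the space is let for business use), but is itself disapplied by (m): (m) applies — a current Standing Clearance is held. (n), which would lift (m), is inapplicable — the qualifying period is 120 days, short of 125 days. (c) remains available.
Exception (d) requires that the baseline figure is less than 744; but the baseline figure is 763, not less than 744, so (d) is unavailable.
Exception (e) requires that assessed value is under $83,500; but assessed value is $90,500, not under $83,500, so (e) is unavailable.

No — exception (c) applies; Rafael is not required to file Form RP-3.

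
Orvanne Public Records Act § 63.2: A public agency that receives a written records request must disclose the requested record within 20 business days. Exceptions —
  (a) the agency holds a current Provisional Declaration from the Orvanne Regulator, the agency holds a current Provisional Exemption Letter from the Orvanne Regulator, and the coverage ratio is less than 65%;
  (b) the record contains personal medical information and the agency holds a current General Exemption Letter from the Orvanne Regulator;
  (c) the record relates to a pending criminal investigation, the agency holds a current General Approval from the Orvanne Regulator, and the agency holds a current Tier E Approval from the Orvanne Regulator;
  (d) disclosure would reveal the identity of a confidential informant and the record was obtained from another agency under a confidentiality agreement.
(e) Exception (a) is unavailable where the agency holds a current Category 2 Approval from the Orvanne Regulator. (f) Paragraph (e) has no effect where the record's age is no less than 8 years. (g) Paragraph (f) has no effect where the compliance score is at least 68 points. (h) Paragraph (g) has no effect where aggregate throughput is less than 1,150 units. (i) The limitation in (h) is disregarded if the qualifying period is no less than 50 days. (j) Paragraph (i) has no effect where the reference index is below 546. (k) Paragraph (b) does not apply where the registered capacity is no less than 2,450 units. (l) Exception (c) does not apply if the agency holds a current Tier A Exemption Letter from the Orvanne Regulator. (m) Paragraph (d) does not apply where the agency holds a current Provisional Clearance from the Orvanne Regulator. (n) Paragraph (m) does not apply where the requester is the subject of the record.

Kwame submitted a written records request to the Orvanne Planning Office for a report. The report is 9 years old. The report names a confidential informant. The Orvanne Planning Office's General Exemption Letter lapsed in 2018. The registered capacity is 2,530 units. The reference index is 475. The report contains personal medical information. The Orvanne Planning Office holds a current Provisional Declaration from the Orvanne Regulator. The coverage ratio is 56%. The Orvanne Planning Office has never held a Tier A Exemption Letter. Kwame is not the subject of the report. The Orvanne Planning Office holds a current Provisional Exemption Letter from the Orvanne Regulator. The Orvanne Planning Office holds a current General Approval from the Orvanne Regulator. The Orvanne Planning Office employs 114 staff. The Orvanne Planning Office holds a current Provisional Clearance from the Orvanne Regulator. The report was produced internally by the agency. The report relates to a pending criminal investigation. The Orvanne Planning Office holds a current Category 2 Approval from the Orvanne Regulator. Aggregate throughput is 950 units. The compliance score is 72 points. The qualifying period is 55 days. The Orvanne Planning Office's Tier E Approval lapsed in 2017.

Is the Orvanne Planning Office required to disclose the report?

All of (a)'s requirements are met (a current Provisional Declaration is held; a current Provisional Exemption Letter is held; the coverage ratio is 56%, less than the 65% limit). Applying paragraphs (e)–(j): (e) is triggered (a current Category 2 Approval is held), but is itself disapplied by (f): (f) operates against (e): the record's age is 9 years, meeting the 8 years threshold. (g) applies (the compliance score is 72 points, meeting the 68 points threshold), but is displaced by (h): (h) operates against (g): aggregate throughput is 950 units, less than the 1,150 units limit. (i) applies (the qualifying period is 55 days, meeting the 50 days threshold), but yields to (j): (j) is engaged — the reference index is 475, below the 546 limit. (a) remains available.
Exception (b) requires that the agency holds a current General Exemption Letter from the Orvanne Regulator; but there is no General Exemption Letter in force, so (b) is unavailable.
Exception (c) does not apply: there is no Tier E Approval in force.
Exception (d) does not apply: the report was produced internally.

No — exception (a) applies; the Orvanne Planning Office is not required to disclose the report.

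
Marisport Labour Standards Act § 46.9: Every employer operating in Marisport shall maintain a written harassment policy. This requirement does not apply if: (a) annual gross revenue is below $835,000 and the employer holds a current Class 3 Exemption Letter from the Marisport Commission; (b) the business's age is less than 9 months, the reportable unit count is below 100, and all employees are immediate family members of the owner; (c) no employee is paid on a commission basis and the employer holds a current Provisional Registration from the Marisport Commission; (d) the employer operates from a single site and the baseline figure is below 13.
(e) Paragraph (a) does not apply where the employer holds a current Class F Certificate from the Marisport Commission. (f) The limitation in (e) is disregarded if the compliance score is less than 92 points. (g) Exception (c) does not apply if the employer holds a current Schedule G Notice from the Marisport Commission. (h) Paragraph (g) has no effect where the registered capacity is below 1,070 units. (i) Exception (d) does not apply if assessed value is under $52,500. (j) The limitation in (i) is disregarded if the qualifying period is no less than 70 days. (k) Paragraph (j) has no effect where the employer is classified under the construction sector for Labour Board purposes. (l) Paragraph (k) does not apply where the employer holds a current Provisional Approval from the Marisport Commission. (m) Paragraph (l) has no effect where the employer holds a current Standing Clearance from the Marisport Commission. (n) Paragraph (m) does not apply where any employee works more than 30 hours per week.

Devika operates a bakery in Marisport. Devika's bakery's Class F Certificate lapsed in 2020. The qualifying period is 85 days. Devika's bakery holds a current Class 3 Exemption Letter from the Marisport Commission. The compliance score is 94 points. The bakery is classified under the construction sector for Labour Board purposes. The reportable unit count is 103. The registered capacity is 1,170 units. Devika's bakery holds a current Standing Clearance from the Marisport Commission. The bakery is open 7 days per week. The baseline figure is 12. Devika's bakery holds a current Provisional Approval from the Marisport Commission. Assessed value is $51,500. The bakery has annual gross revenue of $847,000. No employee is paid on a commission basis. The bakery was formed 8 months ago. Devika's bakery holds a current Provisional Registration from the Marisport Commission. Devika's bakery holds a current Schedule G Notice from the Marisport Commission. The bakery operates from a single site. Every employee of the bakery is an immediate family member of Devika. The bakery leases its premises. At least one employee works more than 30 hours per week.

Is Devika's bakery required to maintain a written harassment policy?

Exception (a) fails — annual gross revenue is $847,000, not below $835,000.
Exception (b) requires that the reportable unit count is below 100; but the reportable unit count is 103, not below 100, so (b) is unavailable.
Exception (c): no employee is paid on commission; a current Provisional Registration is held — every condition holds. But applying paragraphs (g)–(h): (g) operates against (c): a current Schedule G Notice is held. (h), which would lift (g), is not triggered — the registered capacity is 1,170 units, not below 1,070 units. (c) is therefore removed.
Exception (d): the employer operates from a single site; the baseline figure is 12, below the 13 limit — every condition holds. Applying paragraphs (i)–(n): (i) would limit (d) — assessed value is $51,500, under the $52,500 limit — but (j) sets (i) aside: (j) operates against (i): the qualifying period is 85 days, meeting the 70 days threshold. (k) applies (the bakery is classified under the construction sector), but is itself disapplied by (l): (l) operates against (k): a current Provisional Approval is held. (m) is triggered (a current Standing Clearance is held), but yields to (n): (n) operates — at least one employee exceeds 30 hours/week. (d) remains available.

No — exception (d) applies; Devika's bakery is not required to maintain a written harassment policy.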